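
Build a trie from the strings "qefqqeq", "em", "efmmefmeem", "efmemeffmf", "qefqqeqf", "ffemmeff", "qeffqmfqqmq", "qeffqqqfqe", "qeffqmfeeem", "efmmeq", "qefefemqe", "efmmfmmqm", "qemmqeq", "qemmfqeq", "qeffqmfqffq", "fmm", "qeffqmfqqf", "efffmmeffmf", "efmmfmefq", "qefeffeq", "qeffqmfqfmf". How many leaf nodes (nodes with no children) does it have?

20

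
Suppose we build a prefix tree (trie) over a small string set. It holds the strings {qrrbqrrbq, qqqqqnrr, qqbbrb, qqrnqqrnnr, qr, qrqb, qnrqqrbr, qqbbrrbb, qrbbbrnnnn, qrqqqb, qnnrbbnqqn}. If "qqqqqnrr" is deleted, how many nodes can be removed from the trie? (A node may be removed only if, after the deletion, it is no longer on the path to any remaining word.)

6

Walk "qqqqqnrr" from the leaf back toward the root, removing each node that no remaining word uses.
The suffix "qqqnrr" (6 nodes) is used only by "qqqqqnrr"; the node for "qq" still has the child "b", so pruning stops there.
Nodes removed: 6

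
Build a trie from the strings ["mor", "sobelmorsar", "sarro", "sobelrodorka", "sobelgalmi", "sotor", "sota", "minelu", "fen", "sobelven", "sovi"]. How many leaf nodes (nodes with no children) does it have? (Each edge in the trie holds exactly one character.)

11

Leaves are exactly the stored words that no other stored word extends.
Those words: "fen", "minelu", "mor", "sarro", "sobelgalmi", "sobelmorsar", "sobelrodorka", "sobelven", "sota", "sotor", "sovi"
Leaf count: 11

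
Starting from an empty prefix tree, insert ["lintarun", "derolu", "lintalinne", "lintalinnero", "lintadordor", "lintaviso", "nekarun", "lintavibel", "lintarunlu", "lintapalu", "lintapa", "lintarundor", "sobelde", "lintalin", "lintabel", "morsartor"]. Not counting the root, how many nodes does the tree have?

Count nodes per top-level branch (shared prefixes stored once):
  'd'-branch (derolu): 6 nodes
  'l'-branch (lintabel, lintadordor, lintalin, lintalinne, lintalinnero, lintapa, lintapalu, lintarun, lintarundor, lintarunlu, lintavibel, lintaviso): 40 nodes
  'm'-branch (morsartor): 9 nodes
  'n'-branch (nekarun): 7 nodes
  's'-branch (sobelde): 7 nodes
Sum: 69

69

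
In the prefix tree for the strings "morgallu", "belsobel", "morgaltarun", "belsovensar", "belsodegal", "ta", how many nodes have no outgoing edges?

Leaves are exactly the stored words that no other stored word extends.
Those words: "belsobel", "belsodegal", "belsovensar", "morgallu", "morgaltarun", "ta"
Leaf count: 6

6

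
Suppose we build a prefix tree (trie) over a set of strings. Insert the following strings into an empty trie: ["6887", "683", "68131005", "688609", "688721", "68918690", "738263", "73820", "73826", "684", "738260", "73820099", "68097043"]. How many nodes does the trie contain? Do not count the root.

40

Count nodes per top-level branch (shared prefixes stored once):
  '6'-branch (68097043, 68131005, 683, 684, 688609, 6887, 688721, 68918690): 29 nodes
  '7'-branch (73820, 73820099, 73826, 738260, 738263): 11 nodes
Sum: 40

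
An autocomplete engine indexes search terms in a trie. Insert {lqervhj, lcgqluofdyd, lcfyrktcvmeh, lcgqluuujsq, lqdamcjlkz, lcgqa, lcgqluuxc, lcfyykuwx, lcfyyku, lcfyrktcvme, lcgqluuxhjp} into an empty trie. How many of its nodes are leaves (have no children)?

9

Leaves are exactly the stored words that no other stored word extends.
Those words: "lcfyrktcvmeh", "lcfyykuwx", "lcgqa", "lcgqluofdyd", "lcgqluuujsq", "lcgqluuxc", "lcgqluuxhjp", "lqdamcjlkz", "lqervhj"
Leaf count: 9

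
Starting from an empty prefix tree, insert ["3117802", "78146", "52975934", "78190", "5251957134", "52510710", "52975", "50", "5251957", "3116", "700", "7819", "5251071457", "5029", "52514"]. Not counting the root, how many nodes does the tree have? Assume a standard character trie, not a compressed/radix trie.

44

Insert word by word; a character creates a node only if that edge doesn't already exist:
  "3117802" → 7 new (3, 1, 1, 7, 8, 0, 2)
  "78146" → 5 new (7, 8, 1, 4, 6)
  "52975934" → 8 new (5, 2, 9, 7, 5, 9, 3, 4)
  "78190" → prefix "781" already present; 2 new (9, 0)
  "5251957134" → prefix "52" already present; 8 new (5, 1, 9, 5, 7, 1, 3, 4)
  "52510710" → prefix "5251" already present; 4 new (0, 7, 1, 0)
  "52975" → prefix "52975" already present; 0 new (none)
  "50" → prefix "5" already present; 1 new (0)
  "5251957" → prefix "5251957" already present; 0 new (none)
  "3116" → prefix "311" already present; 1 new (6)
  "700" → prefix "7" already present; 2 new (0, 0)
  "7819" → prefix "7819" already present; 0 new (none)
  "5251071457" → prefix "5251071" already present; 3 new (4, 5, 7)
  "5029" → prefix "50" already present; 2 new (2, 9)
  "52514" → prefix "5251" already present; 1 new (4)
Total nodes = 7 + 5 + 8 + 2 + 8 + 4 + 0 + 1 + 0 + 1 + 2 + 0 + 3 + 2 + 1 = 44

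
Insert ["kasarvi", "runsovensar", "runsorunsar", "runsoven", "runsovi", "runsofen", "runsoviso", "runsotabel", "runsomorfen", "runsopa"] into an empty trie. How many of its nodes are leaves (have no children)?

A leaf is a node with no children — equivalently, the end of a word that is not a proper prefix of any other stored word.
Those words: "kasarvi", "runsofen", "runsomorfen", "runsopa", "runsorunsar", "runsotabel", "runsovensar", "runsoviso"
Leaf count: 8

8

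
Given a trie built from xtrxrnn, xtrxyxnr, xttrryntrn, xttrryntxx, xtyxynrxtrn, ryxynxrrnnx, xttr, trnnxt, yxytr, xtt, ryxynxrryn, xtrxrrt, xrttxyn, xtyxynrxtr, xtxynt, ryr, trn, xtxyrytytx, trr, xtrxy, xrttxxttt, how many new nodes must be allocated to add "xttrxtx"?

3

Walking "xttrxtx" from the root, the first 4 characters ("xttr") follow existing edges; "x" is the first miss.
So 7 − 4 = 3 new nodes.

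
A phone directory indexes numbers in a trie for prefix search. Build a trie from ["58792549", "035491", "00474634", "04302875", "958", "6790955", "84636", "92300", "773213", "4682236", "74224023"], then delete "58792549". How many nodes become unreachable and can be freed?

After clearing the end-marker at "58792549", prune upward until reaching a node still needed by another word.
No other word shares any prefix with "58792549", so all 8 of its nodes go.
Nodes removed: 8

8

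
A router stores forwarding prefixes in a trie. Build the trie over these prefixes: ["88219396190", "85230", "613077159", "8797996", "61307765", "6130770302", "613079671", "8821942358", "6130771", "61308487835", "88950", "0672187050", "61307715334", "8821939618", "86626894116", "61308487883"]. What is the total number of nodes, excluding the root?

81

Trace insertions, counting only characters that open a new branch:
  "88219396190" → 11 new (8, 8, 2, 1, 9, 3, 9, 6, 1, 9, 0)
  "85230" → prefix "8" already present; 4 new (5, 2, 3, 0)
  "613077159" → 9 new (6, 1, 3, 0, 7, 7, 1, 5, 9)
  "8797996" → prefix "8" already present; 6 new (7, 9, 7, 9, 9, 6)
  "61307765" → prefix "613077" already present; 2 new (6, 5)
  "6130770302" → prefix "613077" already present; 4 new (0, 3, 0, 2)
  "613079671" → prefix "61307" already present; 4 new (9, 6, 7, 1)
  "8821942358" → prefix "88219" already present; 5 new (4, 2, 3, 5, 8)
  "6130771" → prefix "6130771" already present; 0 new (none)
  "61308487835" → prefix "6130" already present; 7 new (8, 4, 8, 7, 8, 3, 5)
  "88950" → prefix "88" already present; 3 new (9, 5, 0)
  "0672187050" → 10 new (0, 6, 7, 2, 1, 8, 7, 0, 5, 0)
  "61307715334" → prefix "61307715" already present; 3 new (3, 3, 4)
  "8821939618" → prefix "882193961" already present; 1 new (8)
  "86626894116" → prefix "8" already present; 10 new (6, 6, 2, 6, 8, 9, 4, 1, 1, 6)
  "61308487883" → prefix "613084878" already present; 2 new (8, 3)
Total nodes = 11 + 4 + 9 + 6 + 2 + 4 + 4 + 5 + 0 + 7 + 3 + 10 + 3 + 1 + 10 + 2 = 81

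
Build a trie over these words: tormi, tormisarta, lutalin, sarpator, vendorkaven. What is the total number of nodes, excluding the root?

For each word, the new-node count is its length minus the longest prefix already in the trie:
  "tormi" → 5 new (t, o, r, m, i)
  "tormisarta" → prefix "tormi" already present; 5 new (s, a, r, t, a)
  "lutalin" → 7 new (l, u, t, a, l, i, n)
  "sarpator" → 8 new (s, a, r, p, a, t, o, r)
  "vendorkaven" → 11 new (v, e, n, d, o, r, k, a, v, e, n)
Total nodes = 5 + 5 + 7 + 8 + 11 = 36

36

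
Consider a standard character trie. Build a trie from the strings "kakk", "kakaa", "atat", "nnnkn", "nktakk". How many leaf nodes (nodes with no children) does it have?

5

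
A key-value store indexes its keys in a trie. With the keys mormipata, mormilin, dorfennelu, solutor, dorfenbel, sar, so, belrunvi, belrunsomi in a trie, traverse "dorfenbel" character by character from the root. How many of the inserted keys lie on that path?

1

Walk "dorfenbel" from the root; an end-of-word marker is hit whenever a stored word is a prefix of "dorfenbel".
Prefixes of the query that are stored words: "dorfenbel"
Count: 1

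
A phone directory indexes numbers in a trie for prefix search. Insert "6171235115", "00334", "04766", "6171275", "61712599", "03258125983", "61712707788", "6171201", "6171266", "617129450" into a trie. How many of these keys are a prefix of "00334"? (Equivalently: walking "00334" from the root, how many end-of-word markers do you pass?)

1

Walk "00334" from the root; an end-of-word marker is hit whenever a stored word is a prefix of "00334".
Prefixes of the query that are stored words: "00334"
Count: 1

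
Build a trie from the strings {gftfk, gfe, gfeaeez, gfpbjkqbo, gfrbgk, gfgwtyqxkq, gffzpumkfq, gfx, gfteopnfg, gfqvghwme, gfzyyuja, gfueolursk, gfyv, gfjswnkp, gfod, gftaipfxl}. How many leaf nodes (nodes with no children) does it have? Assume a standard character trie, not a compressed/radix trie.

15

Leaves are exactly the stored words that no other stored word extends.
Those words: "gfeaeez", "gffzpumkfq", "gfgwtyqxkq", "gfjswnkp", "gfod", "gfpbjkqbo", "gfqvghwme", "gfrbgk", "gftaipfxl", "gfteopnfg", "gftfk", "gfueolursk", "gfx", "gfyv", "gfzyyuja"
Leaf count: 15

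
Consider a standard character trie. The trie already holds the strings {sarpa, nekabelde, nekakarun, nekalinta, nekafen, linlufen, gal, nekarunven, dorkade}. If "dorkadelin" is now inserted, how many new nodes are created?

3

The longest prefix of "dorkadelin" already in the trie is "dorkade" (length 7).
So 10 − 7 = 3 new nodes.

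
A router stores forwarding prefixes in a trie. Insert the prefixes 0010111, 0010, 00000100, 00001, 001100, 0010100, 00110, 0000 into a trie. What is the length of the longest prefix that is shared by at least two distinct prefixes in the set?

The deepest shared node is where two words last agree before diverging.
e.g. "0010100" and "0010111" share the prefix "00101" of length 5; no pair shares a longer one.
Longest shared-prefix length: 5

5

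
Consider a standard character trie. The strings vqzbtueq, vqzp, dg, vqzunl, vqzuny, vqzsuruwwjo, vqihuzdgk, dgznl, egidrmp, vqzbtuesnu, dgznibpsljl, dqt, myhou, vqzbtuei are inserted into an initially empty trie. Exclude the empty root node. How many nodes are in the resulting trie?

58

For each word, the new-node count is its length minus the longest prefix already in the trie:
  "vqzbtueq" → 8 new (v, q, z, b, t, u, e, q)
  "vqzp" → prefix "vqz" already present; 1 new (p)
  "dg" → 2 new (d, g)
  "vqzunl" → prefix "vqz" already present; 3 new (u, n, l)
  "vqzuny" → prefix "vqzun" already present; 1 new (y)
  "vqzsuruwwjo" → prefix "vqz" already present; 8 new (s, u, r, u, w, w, j, o)
  "vqihuzdgk" → prefix "vq" already present; 7 new (i, h, u, z, d, g, k)
  "dgznl" → prefix "dg" already present; 3 new (z, n, l)
  "egidrmp" → 7 new (e, g, i, d, r, m, p)
  "vqzbtuesnu" → prefix "vqzbtue" already present; 3 new (s, n, u)
  "dgznibpsljl" → prefix "dgzn" already present; 7 new (i, b, p, s, l, j, l)
  "dqt" → prefix "d" already present; 2 new (q, t)
  "myhou" → 5 new (m, y, h, o, u)
  "vqzbtuei" → prefix "vqzbtue" already present; 1 new (i)
Total nodes = 8 + 1 + 2 + 3 + 1 + 8 + 7 + 3 + 7 + 3 + 7 + 2 + 5 + 1 = 58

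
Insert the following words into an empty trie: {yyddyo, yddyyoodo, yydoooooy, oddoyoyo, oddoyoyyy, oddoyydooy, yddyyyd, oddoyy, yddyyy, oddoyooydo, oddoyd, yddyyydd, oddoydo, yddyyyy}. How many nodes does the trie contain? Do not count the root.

Count nodes per top-level branch (shared prefixes stored once):
  'o'-branch (oddoyd, oddoydo, oddoyooydo, oddoyoyo, oddoyoyyy, oddoyy, oddoyydooy): 21 nodes
  'y'-branch (yddyyoodo, yddyyy, yddyyyd, yddyyydd, yddyyyy, yyddyo, yydoooooy): 24 nodes
Sum: 45

45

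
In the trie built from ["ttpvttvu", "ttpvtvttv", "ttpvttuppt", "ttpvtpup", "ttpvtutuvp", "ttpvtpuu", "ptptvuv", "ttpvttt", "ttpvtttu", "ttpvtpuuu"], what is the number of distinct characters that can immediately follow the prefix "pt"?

1

Follow the path "pt" to its node, then look at its outgoing edges.
Characters that immediately follow "pt" among the stored strings: {p}.
That node has 1 child edge.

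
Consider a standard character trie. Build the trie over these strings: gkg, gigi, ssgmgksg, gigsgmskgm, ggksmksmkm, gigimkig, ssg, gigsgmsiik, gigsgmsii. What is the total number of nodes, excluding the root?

37

Insert word by word; a character creates a node only if that edge doesn't already exist:
  "gkg" → 3 new (g, k, g)
  "gigi" → prefix "g" already present; 3 new (i, g, i)
  "ssgmgksg" → 8 new (s, s, g, m, g, k, s, g)
  "gigsgmskgm" → prefix "gig" already present; 7 new (s, g, m, s, k, g, m)
  "ggksmksmkm" → prefix "g" already present; 9 new (g, k, s, m, k, s, m, k, m)
  "gigimkig" → prefix "gigi" already present; 4 new (m, k, i, g)
  "ssg" → prefix "ssg" already present; 0 new (none)
  "gigsgmsiik" → prefix "gigsgms" already present; 3 new (i, i, k)
  "gigsgmsii" → prefix "gigsgmsii" already present; 0 new (none)
Total nodes = 3 + 3 + 8 + 7 + 9 + 4 + 0 + 3 + 0 = 37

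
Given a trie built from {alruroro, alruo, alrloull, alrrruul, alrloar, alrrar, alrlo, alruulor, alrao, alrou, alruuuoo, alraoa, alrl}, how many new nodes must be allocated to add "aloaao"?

4

Walking "aloaao" from the root, the first 2 characters ("al") follow existing edges; "o" is the first miss.
New nodes needed: |"aloaao"| − 2 = 6 − 2 = 4.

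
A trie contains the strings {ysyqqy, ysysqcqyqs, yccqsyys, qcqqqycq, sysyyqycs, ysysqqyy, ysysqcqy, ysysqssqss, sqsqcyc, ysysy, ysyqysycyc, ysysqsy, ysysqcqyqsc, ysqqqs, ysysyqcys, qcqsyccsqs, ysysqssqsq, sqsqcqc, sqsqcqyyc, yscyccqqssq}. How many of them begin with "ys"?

Filter for entries beginning with "ys":
Matches: "yscyccqqssq", "ysqqqs", "ysyqqy", "ysyqysycyc", "ysysqcqy", "ysysqcqyqs", "ysysqcqyqsc", "ysysqqyy", "ysysqssqsq", "ysysqssqss", "ysysqsy", "ysysy", "ysysyqcys"
Count: 13

13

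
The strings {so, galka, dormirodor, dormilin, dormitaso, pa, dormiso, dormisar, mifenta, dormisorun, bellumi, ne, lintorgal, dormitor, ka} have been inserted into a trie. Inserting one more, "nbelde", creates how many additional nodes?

5

The longest prefix of "nbelde" already in the trie is "n" (length 1).
Each of the 5 remaining characters creates one node.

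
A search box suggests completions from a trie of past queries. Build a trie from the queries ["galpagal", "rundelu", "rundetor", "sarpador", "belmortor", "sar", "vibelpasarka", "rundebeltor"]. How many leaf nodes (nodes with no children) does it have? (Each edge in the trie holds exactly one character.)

7

A leaf is a node with no children — equivalently, the end of a word that is not a proper prefix of any other stored word.
Those words: "belmortor", "galpagal", "rundebeltor", "rundelu", "rundetor", "sarpador", "vibelpasarka"
Leaf count: 7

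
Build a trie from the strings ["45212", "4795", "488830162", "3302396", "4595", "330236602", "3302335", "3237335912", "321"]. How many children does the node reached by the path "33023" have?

3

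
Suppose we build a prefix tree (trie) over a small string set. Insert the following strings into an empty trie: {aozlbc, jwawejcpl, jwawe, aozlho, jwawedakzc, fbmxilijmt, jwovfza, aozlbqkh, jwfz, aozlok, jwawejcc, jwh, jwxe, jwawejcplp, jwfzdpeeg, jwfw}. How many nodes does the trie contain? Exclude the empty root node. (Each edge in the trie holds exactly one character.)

55

Count nodes per top-level branch (shared prefixes stored once):
  'a'-branch (aozlbc, aozlbqkh, aozlho, aozlok): 13 nodes
  'f'-branch (fbmxilijmt): 10 nodes
  'j'-branch (jwawe, jwawedakzc, jwawejcc, jwawejcpl, jwawejcplp, jwfw, jwfz, jwfzdpeeg, jwh, jwovfza, jwxe): 32 nodes
Sum: 55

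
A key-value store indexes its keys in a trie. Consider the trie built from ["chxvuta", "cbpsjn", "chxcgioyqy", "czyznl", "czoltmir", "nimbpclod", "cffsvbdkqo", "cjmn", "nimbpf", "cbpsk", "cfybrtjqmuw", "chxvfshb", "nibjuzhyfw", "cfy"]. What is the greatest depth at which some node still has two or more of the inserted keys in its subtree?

5

Look for the deepest trie node that still has at least two words in its subtree.
e.g. "nimbpclod" and "nimbpf" share the prefix "nimbp" of length 5; no pair shares a longer one.
Longest shared-prefix length: 5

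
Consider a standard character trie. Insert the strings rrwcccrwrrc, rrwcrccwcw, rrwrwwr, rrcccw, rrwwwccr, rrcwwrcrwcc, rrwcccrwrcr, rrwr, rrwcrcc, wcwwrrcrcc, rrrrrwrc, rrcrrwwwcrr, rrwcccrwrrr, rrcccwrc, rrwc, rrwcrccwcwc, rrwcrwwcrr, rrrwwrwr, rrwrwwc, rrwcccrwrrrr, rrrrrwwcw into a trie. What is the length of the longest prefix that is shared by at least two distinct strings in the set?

Look for the deepest trie node that still has at least two words in its subtree.
"rrwcccrwrrr" and "rrwcccrwrrrr" agree on "rrwcccrwrrr" (11 characters) before diverging; nothing deeper is shared.
Longest shared-prefix length: 11

11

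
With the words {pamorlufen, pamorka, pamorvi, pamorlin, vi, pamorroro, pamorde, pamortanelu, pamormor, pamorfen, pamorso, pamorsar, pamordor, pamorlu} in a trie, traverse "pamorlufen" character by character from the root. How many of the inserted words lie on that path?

Walk "pamorlufen" from the root; an end-of-word marker is hit whenever a stored word is a prefix of "pamorlufen".
Prefixes of the query that are stored words: "pamorlu", "pamorlufen"
Count: 2

2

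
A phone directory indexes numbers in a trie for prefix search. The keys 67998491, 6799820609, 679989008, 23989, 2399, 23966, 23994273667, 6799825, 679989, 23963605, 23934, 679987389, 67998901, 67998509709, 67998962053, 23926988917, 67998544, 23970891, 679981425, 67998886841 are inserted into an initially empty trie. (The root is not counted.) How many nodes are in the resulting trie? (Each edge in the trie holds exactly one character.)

Insert word by word; a character creates a node only if that edge doesn't already exist:
  "67998491" → 8 new (6, 7, 9, 9, 8, 4, 9, 1)
  "6799820609" → prefix "67998" already present; 5 new (2, 0, 6, 0, 9)
  "679989008" → prefix "67998" already present; 4 new (9, 0, 0, 8)
  "23989" → 5 new (2, 3, 9, 8, 9)
  "2399" → prefix "239" already present; 1 new (9)
  "23966" → prefix "239" already present; 2 new (6, 6)
  "23994273667" → prefix "2399" already present; 7 new (4, 2, 7, 3, 6, 6, 7)
  "6799825" → prefix "679982" already present; 1 new (5)
  "679989" → prefix "679989" already present; 0 new (none)
  "23963605" → prefix "2396" already present; 4 new (3, 6, 0, 5)
  "23934" → prefix "239" already present; 2 new (3, 4)
  "679987389" → prefix "67998" already present; 4 new (7, 3, 8, 9)
  "67998901" → prefix "6799890" already present; 1 new (1)
  "67998509709" → prefix "67998" already present; 6 new (5, 0, 9, 7, 0, 9)
  "67998962053" → prefix "679989" already present; 5 new (6, 2, 0, 5, 3)
  "23926988917" → prefix "239" already present; 8 new (2, 6, 9, 8, 8, 9, 1, 7)
  "67998544" → prefix "679985" already present; 2 new (4, 4)
  "23970891" → prefix "239" already present; 5 new (7, 0, 8, 9, 1)
  "679981425" → prefix "67998" already present; 4 new (1, 4, 2, 5)
  "67998886841" → prefix "67998" already present; 6 new (8, 8, 6, 8, 4, 1)
Total nodes = 8 + 5 + 4 + 5 + 1 + 2 + 7 + 1 + 0 + 4 + 2 + 4 + 1 + 6 + 5 + 8 + 2 + 5 + 4 + 6 = 80

80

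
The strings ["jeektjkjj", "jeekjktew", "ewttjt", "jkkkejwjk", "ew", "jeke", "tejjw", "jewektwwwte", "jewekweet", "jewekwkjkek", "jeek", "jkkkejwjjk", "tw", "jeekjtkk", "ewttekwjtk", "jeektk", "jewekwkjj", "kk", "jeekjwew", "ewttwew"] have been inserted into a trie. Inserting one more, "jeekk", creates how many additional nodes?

"jeek" is already a path in the trie; the remaining "k" must be added.
New nodes needed: |"jeekk"| − 4 = 5 − 4 = 1.

1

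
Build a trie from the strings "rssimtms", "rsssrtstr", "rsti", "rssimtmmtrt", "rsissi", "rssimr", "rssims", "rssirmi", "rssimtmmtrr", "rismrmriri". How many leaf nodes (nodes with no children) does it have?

A leaf is a node with no children — equivalently, the end of a word that is not a proper prefix of any other stored word.
Those words: "rismrmriri", "rsissi", "rssimr", "rssims", "rssimtmmtrr", "rssimtmmtrt", "rssimtms", "rssirmi", "rsssrtstr", "rsti"
Leaf count: 10

10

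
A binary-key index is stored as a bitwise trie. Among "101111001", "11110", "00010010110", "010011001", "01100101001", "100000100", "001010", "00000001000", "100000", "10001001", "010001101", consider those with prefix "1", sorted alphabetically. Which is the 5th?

11110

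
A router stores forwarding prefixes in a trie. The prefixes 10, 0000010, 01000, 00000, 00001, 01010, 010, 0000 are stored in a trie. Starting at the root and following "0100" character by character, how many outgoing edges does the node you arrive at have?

1

Follow the path "0100" to its node, then look at its outgoing edges.
Distinct next characters after "0100": 0.
That node has 1 child edge.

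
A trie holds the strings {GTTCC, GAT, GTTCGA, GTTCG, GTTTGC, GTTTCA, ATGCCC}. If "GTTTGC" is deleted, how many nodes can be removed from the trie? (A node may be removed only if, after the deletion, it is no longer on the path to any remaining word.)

2

Walk "GTTTGC" from the leaf back toward the root, removing each node that no remaining word uses.
The suffix "GC" (2 nodes) is used only by "GTTTGC"; the node for "GTTT" still has the child "C", so pruning stops there.
Nodes removed: 2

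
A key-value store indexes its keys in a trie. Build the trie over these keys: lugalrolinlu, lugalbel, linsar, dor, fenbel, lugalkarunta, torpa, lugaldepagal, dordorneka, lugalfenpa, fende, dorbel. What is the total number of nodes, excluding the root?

65

Insert word by word; a character creates a node only if that edge doesn't already exist:
  "lugalrolinlu" → 12 new (l, u, g, a, l, r, o, l, i, n, l, u)
  "lugalbel" → prefix "lugal" already present; 3 new (b, e, l)
  "linsar" → prefix "l" already present; 5 new (i, n, s, a, r)
  "dor" → 3 new (d, o, r)
  "fenbel" → 6 new (f, e, n, b, e, l)
  "lugalkarunta" → prefix "lugal" already present; 7 new (k, a, r, u, n, t, a)
  "torpa" → 5 new (t, o, r, p, a)
  "lugaldepagal" → prefix "lugal" already present; 7 new (d, e, p, a, g, a, l)
  "dordorneka" → prefix "dor" already present; 7 new (d, o, r, n, e, k, a)
  "lugalfenpa" → prefix "lugal" already present; 5 new (f, e, n, p, a)
  "fende" → prefix "fen" already present; 2 new (d, e)
  "dorbel" → prefix "dor" already present; 3 new (b, e, l)
Total nodes = 12 + 3 + 5 + 3 + 6 + 7 + 5 + 7 + 7 + 5 + 2 + 3 = 65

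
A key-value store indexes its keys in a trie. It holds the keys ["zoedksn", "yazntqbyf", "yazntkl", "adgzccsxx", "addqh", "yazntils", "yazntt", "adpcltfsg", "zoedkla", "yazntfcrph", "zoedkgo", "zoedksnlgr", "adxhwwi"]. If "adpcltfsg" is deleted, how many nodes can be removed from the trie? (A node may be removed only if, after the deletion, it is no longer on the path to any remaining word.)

7

A node on "adpcltfsg"'s path can go only if nothing else ends at it or branches off below it.
The suffix "pcltfsg" (7 nodes) is used only by "adpcltfsg"; the node for "ad" still has the child "g", so pruning stops there.
Nodes removed: 7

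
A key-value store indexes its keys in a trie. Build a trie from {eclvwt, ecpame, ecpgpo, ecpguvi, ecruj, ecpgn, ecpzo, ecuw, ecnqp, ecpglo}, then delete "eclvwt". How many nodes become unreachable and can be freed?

4

Walk "eclvwt" from the leaf back toward the root, removing each node that no remaining word uses.
The suffix "lvwt" (4 nodes) is used only by "eclvwt"; the node for "ec" still has the child "p", so pruning stops there.
Nodes removed: 4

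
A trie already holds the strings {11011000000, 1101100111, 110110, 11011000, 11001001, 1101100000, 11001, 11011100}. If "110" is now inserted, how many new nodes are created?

0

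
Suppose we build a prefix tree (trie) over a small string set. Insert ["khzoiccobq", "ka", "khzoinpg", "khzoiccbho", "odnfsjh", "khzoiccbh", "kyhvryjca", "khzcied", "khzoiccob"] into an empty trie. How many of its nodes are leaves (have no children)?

7

Leaves are exactly the stored words that no other stored word extends.
Those words: "ka", "khzcied", "khzoiccbho", "khzoiccobq", "khzoinpg", "kyhvryjca", "odnfsjh"
Leaf count: 7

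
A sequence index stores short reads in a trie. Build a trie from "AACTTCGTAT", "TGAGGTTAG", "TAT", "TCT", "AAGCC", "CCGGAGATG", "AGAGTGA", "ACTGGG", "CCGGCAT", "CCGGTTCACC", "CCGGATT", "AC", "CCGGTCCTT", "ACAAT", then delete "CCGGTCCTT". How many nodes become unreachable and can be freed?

4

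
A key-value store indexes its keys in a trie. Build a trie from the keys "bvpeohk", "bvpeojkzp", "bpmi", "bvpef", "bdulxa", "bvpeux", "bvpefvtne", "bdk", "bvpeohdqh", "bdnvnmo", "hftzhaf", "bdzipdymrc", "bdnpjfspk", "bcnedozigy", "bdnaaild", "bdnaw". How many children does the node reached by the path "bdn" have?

3

Walk "bdn" from the root, arriving at one node.
Characters that immediately follow "bdn" among the stored strings: {a, p, v}.
That node has 3 child edges.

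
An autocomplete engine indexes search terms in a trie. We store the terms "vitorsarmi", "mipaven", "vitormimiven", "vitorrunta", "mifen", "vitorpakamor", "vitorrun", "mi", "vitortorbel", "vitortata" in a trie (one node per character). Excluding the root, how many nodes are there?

Insert word by word; a character creates a node only if that edge doesn't already exist:
  "vitorsarmi" → 10 new (v, i, t, o, r, s, a, r, m, i)
  "mipaven" → 7 new (m, i, p, a, v, e, n)
  "vitormimiven" → prefix "vitor" already present; 7 new (m, i, m, i, v, e, n)
  "vitorrunta" → prefix "vitor" already present; 5 new (r, u, n, t, a)
  "mifen" → prefix "mi" already present; 3 new (f, e, n)
  "vitorpakamor" → prefix "vitor" already present; 7 new (p, a, k, a, m, o, r)
  "vitorrun" → prefix "vitorrun" already present; 0 new (none)
  "mi" → prefix "mi" already present; 0 new (none)
  "vitortorbel" → prefix "vitor" already present; 6 new (t, o, r, b, e, l)
  "vitortata" → prefix "vitort" already present; 3 new (a, t, a)
Total nodes = 10 + 7 + 7 + 5 + 3 + 7 + 0 + 0 + 6 + 3 = 48

48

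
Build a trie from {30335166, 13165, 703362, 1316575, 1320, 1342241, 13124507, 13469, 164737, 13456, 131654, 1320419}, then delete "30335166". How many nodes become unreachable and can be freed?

8

A node on "30335166"'s path can go only if nothing else ends at it or branches off below it.
No other word shares any prefix with "30335166", so all 8 of its nodes go.
Nodes removed: 8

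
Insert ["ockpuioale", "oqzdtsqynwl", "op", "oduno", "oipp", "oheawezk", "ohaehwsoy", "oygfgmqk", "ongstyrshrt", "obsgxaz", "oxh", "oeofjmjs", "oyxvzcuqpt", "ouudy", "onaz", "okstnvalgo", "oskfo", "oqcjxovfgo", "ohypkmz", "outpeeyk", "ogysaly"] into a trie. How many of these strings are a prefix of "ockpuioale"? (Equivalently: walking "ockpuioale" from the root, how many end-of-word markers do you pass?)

1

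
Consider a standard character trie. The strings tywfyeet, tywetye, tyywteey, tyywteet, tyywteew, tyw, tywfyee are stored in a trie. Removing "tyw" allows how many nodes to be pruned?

0

After clearing the end-marker at "tyw", prune upward until reaching a node still needed by another word.
Every node on "tyw" is still needed (e.g. by "tywfyeet"), so nothing is freed.
Nodes removed: 0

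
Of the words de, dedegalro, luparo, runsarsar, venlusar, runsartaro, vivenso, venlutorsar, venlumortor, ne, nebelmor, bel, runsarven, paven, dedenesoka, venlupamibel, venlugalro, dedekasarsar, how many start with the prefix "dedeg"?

1

Traverse to the node for "dedeg", then collect every word in that subtree.
Words under "dedeg": dedegalro
Count: 1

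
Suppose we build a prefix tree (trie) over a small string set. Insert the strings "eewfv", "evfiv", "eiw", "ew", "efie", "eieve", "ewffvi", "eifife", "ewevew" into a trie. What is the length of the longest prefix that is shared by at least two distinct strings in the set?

The deepest shared node is where two words last agree before diverging.
e.g. "eieve" and "eifife" share the prefix "ei" of length 2; no pair shares a longer one.
Longest shared-prefix length: 2

2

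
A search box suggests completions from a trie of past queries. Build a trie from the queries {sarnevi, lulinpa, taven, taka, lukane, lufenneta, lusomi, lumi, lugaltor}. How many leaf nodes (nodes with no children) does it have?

A leaf is a node with no children — equivalently, the end of a word that is not a proper prefix of any other stored word.
Those words: "lufenneta", "lugaltor", "lukane", "lulinpa", "lumi", "lusomi", "sarnevi", "taka", "taven"
Leaf count: 9

9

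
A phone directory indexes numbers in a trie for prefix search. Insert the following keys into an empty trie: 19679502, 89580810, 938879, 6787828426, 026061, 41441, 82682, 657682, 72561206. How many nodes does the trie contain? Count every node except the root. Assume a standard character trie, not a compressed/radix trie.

60

Insert word by word; a character creates a node only if that edge doesn't already exist:
  "19679502" → 8 new (1, 9, 6, 7, 9, 5, 0, 2)
  "89580810" → 8 new (8, 9, 5, 8, 0, 8, 1, 0)
  "938879" → 6 new (9, 3, 8, 8, 7, 9)
  "6787828426" → 10 new (6, 7, 8, 7, 8, 2, 8, 4, 2, 6)
  "026061" → 6 new (0, 2, 6, 0, 6, 1)
  "41441" → 5 new (4, 1, 4, 4, 1)
  "82682" → prefix "8" already present; 4 new (2, 6, 8, 2)
  "657682" → prefix "6" already present; 5 new (5, 7, 6, 8, 2)
  "72561206" → 8 new (7, 2, 5, 6, 1, 2, 0, 6)
Total nodes = 8 + 8 + 6 + 10 + 6 + 5 + 4 + 5 + 8 = 60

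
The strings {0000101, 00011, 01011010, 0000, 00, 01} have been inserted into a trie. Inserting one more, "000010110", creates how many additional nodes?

The longest prefix of "000010110" already in the trie is "0000101" (length 7).
So 9 − 7 = 2 new nodes.

2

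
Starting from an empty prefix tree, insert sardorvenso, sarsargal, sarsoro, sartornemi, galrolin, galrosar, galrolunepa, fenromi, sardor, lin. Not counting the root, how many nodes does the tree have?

Insert word by word; a character creates a node only if that edge doesn't already exist:
  "sardorvenso" → 11 new (s, a, r, d, o, r, v, e, n, s, o)
  "sarsargal" → prefix "sar" already present; 6 new (s, a, r, g, a, l)
  "sarsoro" → prefix "sars" already present; 3 new (o, r, o)
  "sartornemi" → prefix "sar" already present; 7 new (t, o, r, n, e, m, i)
  "galrolin" → 8 new (g, a, l, r, o, l, i, n)
  "galrosar" → prefix "galro" already present; 3 new (s, a, r)
  "galrolunepa" → prefix "galrol" already present; 5 new (u, n, e, p, a)
  "fenromi" → 7 new (f, e, n, r, o, m, i)
  "sardor" → prefix "sardor" already present; 0 new (none)
  "lin" → 3 new (l, i, n)
Total nodes = 11 + 6 + 3 + 7 + 8 + 3 + 5 + 7 + 0 + 3 = 53

53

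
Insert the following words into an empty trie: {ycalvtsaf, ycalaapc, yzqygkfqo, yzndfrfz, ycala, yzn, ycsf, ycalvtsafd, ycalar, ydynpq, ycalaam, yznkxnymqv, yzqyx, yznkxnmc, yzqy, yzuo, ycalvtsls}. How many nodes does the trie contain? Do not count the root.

Count nodes per top-level branch (shared prefixes stored once):
  'y'-branch (ycala, ycalaam, ycalaapc, ycalar, ycalvtsaf, ycalvtsafd, ycalvtsls, ycsf, ydynpq, yzn, yzndfrfz, yznkxnmc, yznkxnymqv, yzqy, yzqygkfqo, yzqyx, yzuo): 51 nodes
Sum: 51

51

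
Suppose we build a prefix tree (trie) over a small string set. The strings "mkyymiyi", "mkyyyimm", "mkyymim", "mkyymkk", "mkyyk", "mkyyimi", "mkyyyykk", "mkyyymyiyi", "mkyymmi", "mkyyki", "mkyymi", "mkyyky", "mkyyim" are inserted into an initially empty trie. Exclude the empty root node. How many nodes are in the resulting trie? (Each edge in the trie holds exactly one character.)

31

Trie structure (* marks end of a word):
(root)
└─ m
   └─ k
      └─ y
         └─ y
            ├─ i
            │  └─ m *
            │     └─ i *
            ├─ k *
            │  ├─ i *
            │  └─ y *
            ├─ m
            │  ├─ i *
            │  │  ├─ m *
            │  │  └─ y
            │  │     └─ i *
            │  ├─ k
            │  │  └─ k *
            │  └─ m
            │     └─ i *
            └─ y
               ├─ i
               │  └─ m
               │     └─ m *
               ├─ m
               │  └─ y
               │     └─ i
               │        └─ y
               │           └─ i *
               └─ y
                  └─ k
                     └─ k *
Counting every labelled node above: 31.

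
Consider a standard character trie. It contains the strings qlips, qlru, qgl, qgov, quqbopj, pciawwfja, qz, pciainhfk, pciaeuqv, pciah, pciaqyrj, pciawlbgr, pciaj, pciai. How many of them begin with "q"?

Traverse to the node for "q", then collect every word in that subtree.
Words under "q": qgl, qgov, qlips, qlru, quqbopj, qz
Count: 6

6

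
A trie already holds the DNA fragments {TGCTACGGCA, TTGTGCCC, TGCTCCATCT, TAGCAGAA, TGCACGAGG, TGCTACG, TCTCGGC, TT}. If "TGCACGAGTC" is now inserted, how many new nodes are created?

"TGCACGAG" is already a path in the trie; the remaining "TC" must be added.
New nodes needed: |"TGCACGAGTC"| − 8 = 10 − 8 = 2.

2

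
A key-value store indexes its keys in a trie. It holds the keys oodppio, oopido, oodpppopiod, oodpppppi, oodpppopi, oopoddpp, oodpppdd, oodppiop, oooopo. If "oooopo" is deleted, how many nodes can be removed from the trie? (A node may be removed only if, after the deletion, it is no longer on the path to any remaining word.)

Walk "oooopo" from the leaf back toward the root, removing each node that no remaining word uses.
The suffix "oopo" (4 nodes) is used only by "oooopo"; the node for "oo" still has the child "d", so pruning stops there.
Nodes removed: 4

4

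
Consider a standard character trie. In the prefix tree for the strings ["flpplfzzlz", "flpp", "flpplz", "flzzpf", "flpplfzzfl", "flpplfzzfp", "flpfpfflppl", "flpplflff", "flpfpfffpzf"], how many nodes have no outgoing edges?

Leaves are exactly the stored words that no other stored word extends.
Those words: "flpfpfffpzf", "flpfpfflppl", "flpplflff", "flpplfzzfl", "flpplfzzfp", "flpplfzzlz", "flpplz", "flzzpf"
Leaf count: 8

8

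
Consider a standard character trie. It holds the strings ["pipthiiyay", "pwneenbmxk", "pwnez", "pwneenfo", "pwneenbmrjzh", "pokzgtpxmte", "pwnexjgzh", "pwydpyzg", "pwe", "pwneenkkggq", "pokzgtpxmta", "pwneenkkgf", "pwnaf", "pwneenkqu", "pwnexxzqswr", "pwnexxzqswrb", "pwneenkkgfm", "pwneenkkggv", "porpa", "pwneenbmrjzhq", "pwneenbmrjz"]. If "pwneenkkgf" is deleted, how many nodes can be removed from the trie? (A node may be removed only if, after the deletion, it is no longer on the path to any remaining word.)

After clearing the end-marker at "pwneenkkgf", prune upward until reaching a node still needed by another word.
Every node on "pwneenkkgf" is still needed (e.g. by "pwneenkkgfm"), so nothing is freed.
Nodes removed: 0

0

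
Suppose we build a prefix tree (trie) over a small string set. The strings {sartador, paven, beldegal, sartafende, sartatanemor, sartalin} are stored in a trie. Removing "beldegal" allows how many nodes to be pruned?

After clearing the end-marker at "beldegal", prune upward until reaching a node still needed by another word.
No other word shares any prefix with "beldegal", so all 8 of its nodes go.
Nodes removed: 8

8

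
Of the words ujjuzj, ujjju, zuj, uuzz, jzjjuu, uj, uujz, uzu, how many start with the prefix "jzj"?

Traverse to the node for "jzj", then collect every word in that subtree.
Words under "jzj": jzjjuu
Count: 1

1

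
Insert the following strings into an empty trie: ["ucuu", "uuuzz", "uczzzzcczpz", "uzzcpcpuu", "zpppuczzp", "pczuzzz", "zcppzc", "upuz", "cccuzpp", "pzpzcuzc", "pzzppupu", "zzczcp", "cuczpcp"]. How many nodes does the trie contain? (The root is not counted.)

Trace insertions, counting only characters that open a new branch:
  "ucuu" → 4 new (u, c, u, u)
  "uuuzz" → prefix "u" already present; 4 new (u, u, z, z)
  "uczzzzcczpz" → prefix "uc" already present; 9 new (z, z, z, z, c, c, z, p, z)
  "uzzcpcpuu" → prefix "u" already present; 8 new (z, z, c, p, c, p, u, u)
  "zpppuczzp" → 9 new (z, p, p, p, u, c, z, z, p)
  "pczuzzz" → 7 new (p, c, z, u, z, z, z)
  "zcppzc" → prefix "z" already present; 5 new (c, p, p, z, c)
  "upuz" → prefix "u" already present; 3 new (p, u, z)
  "cccuzpp" → 7 new (c, c, c, u, z, p, p)
  "pzpzcuzc" → prefix "p" already present; 7 new (z, p, z, c, u, z, c)
  "pzzppupu" → prefix "pz" already present; 6 new (z, p, p, u, p, u)
  "zzczcp" → prefix "z" already present; 5 new (z, c, z, c, p)
  "cuczpcp" → prefix "c" already present; 6 new (u, c, z, p, c, p)
Total nodes = 4 + 4 + 9 + 8 + 9 + 7 + 5 + 3 + 7 + 7 + 6 + 5 + 6 = 80

80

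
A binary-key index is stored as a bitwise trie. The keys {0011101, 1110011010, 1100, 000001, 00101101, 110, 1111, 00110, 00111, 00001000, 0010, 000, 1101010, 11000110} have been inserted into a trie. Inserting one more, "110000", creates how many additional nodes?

1

"11000" is already a path in the trie; the remaining "0" must be added.
So 6 − 5 = 1 new nodes.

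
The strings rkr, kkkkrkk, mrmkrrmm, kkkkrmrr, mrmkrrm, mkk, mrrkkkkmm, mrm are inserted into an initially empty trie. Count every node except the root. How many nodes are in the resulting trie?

30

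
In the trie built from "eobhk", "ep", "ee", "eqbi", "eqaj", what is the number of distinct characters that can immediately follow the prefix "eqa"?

1

The children of the "eqa" node are the distinct next characters among strings starting with "eqa".
Characters that immediately follow "eqa" among the stored strings: {j}.
That node has 1 child edge.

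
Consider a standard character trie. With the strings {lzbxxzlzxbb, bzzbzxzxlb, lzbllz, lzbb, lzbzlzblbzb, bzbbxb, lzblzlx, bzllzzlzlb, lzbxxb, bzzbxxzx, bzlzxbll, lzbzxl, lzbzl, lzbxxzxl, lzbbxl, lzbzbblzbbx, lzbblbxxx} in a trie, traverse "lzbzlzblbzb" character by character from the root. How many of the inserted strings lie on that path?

2

Check each prefix of "lzbzlzblbzb" against the stored set — each match is an end-marker on the path.
Prefixes of the query that are stored words: "lzbzl", "lzbzlzblbzb"
Count: 2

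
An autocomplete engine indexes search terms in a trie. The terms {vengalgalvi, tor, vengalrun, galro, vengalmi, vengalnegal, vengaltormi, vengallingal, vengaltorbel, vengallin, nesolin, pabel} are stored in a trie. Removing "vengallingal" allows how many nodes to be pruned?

3

Walk "vengallingal" from the leaf back toward the root, removing each node that no remaining word uses.
The suffix "gal" (3 nodes) is used only by "vengallingal"; "vengallin" is itself a stored word, so pruning stops there.
Nodes removed: 3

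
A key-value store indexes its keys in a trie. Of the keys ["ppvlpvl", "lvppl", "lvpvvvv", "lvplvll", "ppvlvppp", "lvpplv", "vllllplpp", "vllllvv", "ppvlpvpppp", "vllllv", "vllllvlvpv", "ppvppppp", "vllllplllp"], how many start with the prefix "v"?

5

Filter for entries beginning with "v":
Words under "v": vllllplllp, vllllplpp, vllllv, vllllvlvpv, vllllvv
Count: 5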